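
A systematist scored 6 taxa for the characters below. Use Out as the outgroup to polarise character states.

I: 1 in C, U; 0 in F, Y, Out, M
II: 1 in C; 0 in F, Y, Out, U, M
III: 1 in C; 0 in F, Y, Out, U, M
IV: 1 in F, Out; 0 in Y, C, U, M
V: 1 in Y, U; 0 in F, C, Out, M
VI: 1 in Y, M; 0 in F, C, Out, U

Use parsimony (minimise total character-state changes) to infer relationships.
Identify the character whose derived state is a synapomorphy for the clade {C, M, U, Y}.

Character polarity is set by the outgroup: the derived state is whichever differs from the outgroup's state, so for IV the derived state is '0', and for the remaining characters it is '1'.
I (derived state '1') is shared by C and U — a synapomorphy uniting that clade.
II: derived state '1' in C only — an autapomorphy, so it tells us nothing about relationships among taxa.
III (derived state '1') is unique to C (autapomorphy; uninformative for grouping).
IV: derived state '0' in C, M, U, and Y only — synapomorphy for {C, M, U, Y}.
V groups U and Y, which is incompatible with the clades supported by the remaining characters; treating it as convergent (homoplasy) costs fewer steps than any alternative tree.
Only M and Y show the derived state '1' for VI, supporting them as a clade.
Most parsimonious ingroup topology: (((M,Y),(U,C)),F).
The clade {C, M, U, Y} is supported by IV: its derived state '0' occurs in exactly those taxa and in no other taxon (including the outgroup).

IV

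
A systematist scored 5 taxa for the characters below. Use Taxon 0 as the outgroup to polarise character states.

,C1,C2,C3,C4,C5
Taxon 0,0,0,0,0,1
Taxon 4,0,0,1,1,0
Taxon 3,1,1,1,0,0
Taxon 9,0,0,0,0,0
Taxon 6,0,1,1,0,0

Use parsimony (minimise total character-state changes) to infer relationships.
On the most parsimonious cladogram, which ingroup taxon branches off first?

Character polarity is set by the outgroup: the derived state is whichever differs from the outgroup's state, so for C5 the derived state is '0', and for the remaining characters it is '1'.
C1: derived state '1' in Taxon 3 only — an autapomorphy, so it tells us nothing about relationships among taxa.
C2 (derived state '1') is shared by Taxon 3 and Taxon 6 — a synapomorphy uniting that clade.
C3: derived state '1' in Taxon 3, Taxon 4, and Taxon 6 only — synapomorphy for {Taxon 3, Taxon 4, Taxon 6}.
C4 (derived state '1') is unique to Taxon 4 (autapomorphy; uninformative for grouping).
C5 (derived state '0') is shared by all ingroup taxa — unites the whole ingroup.
Most parsimonious ingroup topology: ((Taxon 4,(Taxon 3,Taxon 6)),Taxon 9).
Taxon 9 is sister to the clade containing all other ingroup taxa, so it is the earliest-diverging (most basal) ingroup lineage.

Taxon 9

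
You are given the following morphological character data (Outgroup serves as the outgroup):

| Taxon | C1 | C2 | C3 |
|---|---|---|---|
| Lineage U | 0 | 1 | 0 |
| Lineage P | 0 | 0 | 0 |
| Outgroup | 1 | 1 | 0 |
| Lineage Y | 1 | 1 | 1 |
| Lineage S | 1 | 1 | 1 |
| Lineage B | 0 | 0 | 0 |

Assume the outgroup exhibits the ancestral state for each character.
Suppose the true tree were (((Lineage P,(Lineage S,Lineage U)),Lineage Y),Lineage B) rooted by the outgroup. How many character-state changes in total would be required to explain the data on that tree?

7

Map each character onto (((Lineage P,(Lineage S,Lineage U)),Lineage Y),Lineage B) (rooted by Outgroup) and count the minimum state changes it requires (Fitch parsimony):
C1: 3; C2: 2; C3: 2.
Total tree length = 7.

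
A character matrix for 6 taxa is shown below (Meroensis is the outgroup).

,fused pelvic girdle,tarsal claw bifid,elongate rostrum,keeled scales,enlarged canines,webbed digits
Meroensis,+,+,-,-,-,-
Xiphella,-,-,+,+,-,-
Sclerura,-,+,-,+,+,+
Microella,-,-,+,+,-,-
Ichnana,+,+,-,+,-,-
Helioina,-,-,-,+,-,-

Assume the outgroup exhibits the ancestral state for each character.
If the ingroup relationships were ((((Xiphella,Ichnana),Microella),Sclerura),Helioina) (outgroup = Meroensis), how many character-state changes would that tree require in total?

10

Map each character onto ((((Xiphella,Ichnana),Microella),Sclerura),Helioina) (rooted by Meroensis) and count the minimum state changes it requires (Fitch parsimony):
fused pelvic girdle: 2; tarsal claw bifid: 3; elongate rostrum: 2; keeled scales: 1; enlarged canines: 1; webbed digits: 1.
Total tree length = 10.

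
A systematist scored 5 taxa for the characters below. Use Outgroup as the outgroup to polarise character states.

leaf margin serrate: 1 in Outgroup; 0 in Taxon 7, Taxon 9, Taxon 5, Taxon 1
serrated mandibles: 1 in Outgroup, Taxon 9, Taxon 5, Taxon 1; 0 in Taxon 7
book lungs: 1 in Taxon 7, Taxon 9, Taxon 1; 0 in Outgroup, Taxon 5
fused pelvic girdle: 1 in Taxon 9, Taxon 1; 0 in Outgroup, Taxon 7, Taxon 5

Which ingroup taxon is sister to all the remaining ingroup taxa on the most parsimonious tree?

Taxon 5

Character polarity is set by the outgroup: the derived state is whichever differs from the outgroup's state, so for leaf margin serrate, serrated mandibles the derived state is '0', and for the remaining characters it is '1'.
leaf margin serrate (derived state '0') is shared by all ingroup taxa — unites the whole ingroup.
serrated mandibles (derived state '0') is unique to Taxon 7 (autapomorphy; uninformative for grouping).
Only Taxon 1, Taxon 7, and Taxon 9 show the derived state '1' for book lungs, supporting them as a clade.
fused pelvic girdle (derived state '1') is shared by Taxon 1 and Taxon 9 — a synapomorphy uniting that clade.
Most parsimonious ingroup topology: ((Taxon 7,(Taxon 9,Taxon 1)),Taxon 5).
Taxon 5 is sister to the clade containing all other ingroup taxa, so it is the earliest-diverging (most basal) ingroup lineage.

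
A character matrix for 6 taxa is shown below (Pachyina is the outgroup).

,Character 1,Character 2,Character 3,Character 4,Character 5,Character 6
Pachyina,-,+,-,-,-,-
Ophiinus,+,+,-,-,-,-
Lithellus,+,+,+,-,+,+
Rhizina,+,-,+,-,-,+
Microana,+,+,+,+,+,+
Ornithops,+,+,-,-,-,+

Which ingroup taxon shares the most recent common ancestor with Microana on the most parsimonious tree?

Character polarity is set by the outgroup: the derived state is whichever differs from the outgroup's state, so for Character 2 the derived state is '-', and for the remaining characters it is '+'.
Character 1 (derived state '+') is shared by all ingroup taxa — unites the whole ingroup.
Character 2 (derived state '-') is unique to Rhizina (autapomorphy; uninformative for grouping).
Only Lithellus, Microana, and Rhizina show the derived state '+' for Character 3, supporting them as a clade.
Character 4: derived state '+' in Microana only — an autapomorphy, so it tells us nothing about relationships among taxa.
Character 5: derived state '+' in Lithellus and Microana only — synapomorphy for {Lithellus, Microana}.
Only Lithellus, Microana, Ornithops, and Rhizina show the derived state '+' for Character 6, supporting them as a clade.
Most parsimonious ingroup topology: (Ophiinus,(((Lithellus,Microana),Rhizina),Ornithops)).
Microana and Lithellus form a cherry on this tree, so they are sister taxa.

Lithellus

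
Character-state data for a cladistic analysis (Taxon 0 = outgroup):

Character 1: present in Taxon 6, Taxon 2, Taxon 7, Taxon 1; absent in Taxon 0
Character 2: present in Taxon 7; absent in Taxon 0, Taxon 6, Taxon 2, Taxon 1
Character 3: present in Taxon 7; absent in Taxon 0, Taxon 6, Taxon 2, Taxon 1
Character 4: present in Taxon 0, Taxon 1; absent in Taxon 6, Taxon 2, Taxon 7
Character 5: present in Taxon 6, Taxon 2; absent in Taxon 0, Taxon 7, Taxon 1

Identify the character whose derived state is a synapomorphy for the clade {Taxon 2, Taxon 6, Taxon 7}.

Character polarity is set by the outgroup: the derived state is whichever differs from the outgroup's state, so for Character 4 the derived state is 'absent', and for the remaining characters it is 'present'.
Character 1 (derived state 'present') is shared by all ingroup taxa — unites the whole ingroup.
Character 2: derived state 'present' in Taxon 7 only — an autapomorphy, so it tells us nothing about relationships among taxa.
Character 3: derived state 'present' in Taxon 7 only — an autapomorphy, so it tells us nothing about relationships among taxa.
Only Taxon 2, Taxon 6, and Taxon 7 show the derived state 'absent' for Character 4, supporting them as a clade.
Only Taxon 2 and Taxon 6 show the derived state 'present' for Character 5, supporting them as a clade.
Most parsimonious ingroup topology: (((Taxon 6,Taxon 2),Taxon 7),Taxon 1).
The clade {Taxon 2, Taxon 6, Taxon 7} is supported by Character 4: its derived state 'absent' occurs in exactly those taxa and in no other taxon (including the outgroup).

Character 4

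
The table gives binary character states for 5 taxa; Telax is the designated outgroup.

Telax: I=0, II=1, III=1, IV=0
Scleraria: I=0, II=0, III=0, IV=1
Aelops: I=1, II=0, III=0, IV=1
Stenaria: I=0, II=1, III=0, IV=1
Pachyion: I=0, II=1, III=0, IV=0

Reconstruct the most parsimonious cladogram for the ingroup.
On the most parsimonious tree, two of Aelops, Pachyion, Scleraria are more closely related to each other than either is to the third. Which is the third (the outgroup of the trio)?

Pachyion

Character polarity is set by the outgroup: the derived state is whichever differs from the outgroup's state, so for II, III the derived state is '0', and for the remaining characters it is '1'.
I (derived state '1') is unique to Aelops (autapomorphy; uninformative for grouping).
Only Aelops and Scleraria show the derived state '0' for II, supporting them as a clade.
All ingroup taxa share the derived state '0' for III; it defines the ingroup but does not resolve relationships within it.
Only Aelops, Scleraria, and Stenaria show the derived state '1' for IV, supporting them as a clade.
Most parsimonious ingroup topology: (((Scleraria,Aelops),Stenaria),Pachyion).
Aelops and Scleraria share a more recent common ancestor with each other than either does with Pachyion, so Pachyion is the least closely related of the three.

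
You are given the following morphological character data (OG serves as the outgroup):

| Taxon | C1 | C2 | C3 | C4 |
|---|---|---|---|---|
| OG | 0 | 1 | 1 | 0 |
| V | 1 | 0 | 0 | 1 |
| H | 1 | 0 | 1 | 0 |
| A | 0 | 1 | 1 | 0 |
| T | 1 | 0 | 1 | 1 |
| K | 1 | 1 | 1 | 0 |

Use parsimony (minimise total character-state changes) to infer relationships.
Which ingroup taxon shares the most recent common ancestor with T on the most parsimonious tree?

Character polarity is set by the outgroup: the derived state is whichever differs from the outgroup's state, so for C2, C3 the derived state is '0', and for the remaining characters it is '1'.
Only H, K, T, and V show the derived state '1' for C1, supporting them as a clade.
C2: derived state '0' in H, T, and V only — synapomorphy for {H, T, V}.
C3 (derived state '0') is unique to V (autapomorphy; uninformative for grouping).
C4 (derived state '1') is shared by T and V — a synapomorphy uniting that clade.
Most parsimonious ingroup topology: ((((V,T),H),K),A).
T and V form a cherry on this tree, so they are sister taxa.

V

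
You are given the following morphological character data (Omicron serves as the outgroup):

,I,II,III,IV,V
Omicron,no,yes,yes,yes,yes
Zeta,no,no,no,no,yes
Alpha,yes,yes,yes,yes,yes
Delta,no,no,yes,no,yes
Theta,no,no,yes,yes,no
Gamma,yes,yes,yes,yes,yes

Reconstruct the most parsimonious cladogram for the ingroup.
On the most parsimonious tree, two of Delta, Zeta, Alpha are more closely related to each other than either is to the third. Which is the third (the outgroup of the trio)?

Alpha

Character polarity is set by the outgroup: the derived state is whichever differs from the outgroup's state, so for II, III, IV, V the derived state is 'no', and for the remaining characters it is 'yes'.
I (derived state 'yes') is shared by Alpha and Gamma — a synapomorphy uniting that clade.
II (derived state 'no') is shared by Delta, Theta, and Zeta — a synapomorphy uniting that clade.
III: derived state 'no' in Zeta only — an autapomorphy, so it tells us nothing about relationships among taxa.
IV: derived state 'no' in Delta and Zeta only — synapomorphy for {Delta, Zeta}.
V: derived state 'no' in Theta only — an autapomorphy, so it tells us nothing about relationships among taxa.
Most parsimonious ingroup topology: (((Zeta,Delta),Theta),(Alpha,Gamma)).
Delta and Zeta share a more recent common ancestor with each other than either does with Alpha, so Alpha is the least closely related of the three.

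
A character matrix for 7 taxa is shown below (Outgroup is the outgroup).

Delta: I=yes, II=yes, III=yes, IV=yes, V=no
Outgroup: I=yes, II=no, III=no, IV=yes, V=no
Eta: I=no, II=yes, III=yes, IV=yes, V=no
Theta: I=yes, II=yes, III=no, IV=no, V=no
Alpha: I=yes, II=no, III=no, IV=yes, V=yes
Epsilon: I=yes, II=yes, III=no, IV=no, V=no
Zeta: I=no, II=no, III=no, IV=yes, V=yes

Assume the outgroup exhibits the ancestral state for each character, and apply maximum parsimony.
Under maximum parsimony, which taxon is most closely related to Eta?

Character polarity is set by the outgroup: the derived state is whichever differs from the outgroup's state, so for I, IV the derived state is 'no', and for the remaining characters it is 'yes'.
I groups Eta and Zeta, which is incompatible with the clades supported by the remaining characters; treating it as convergent (homoplasy) costs fewer steps than any alternative tree.
II: derived state 'yes' in Delta, Epsilon, Eta, and Theta only — synapomorphy for {Delta, Epsilon, Eta, Theta}.
III: derived state 'yes' in Delta and Eta only — synapomorphy for {Delta, Eta}.
IV: derived state 'no' in Epsilon and Theta only — synapomorphy for {Epsilon, Theta}.
V: derived state 'yes' in Alpha and Zeta only — synapomorphy for {Alpha, Zeta}.
Most parsimonious ingroup topology: (((Eta,Delta),(Epsilon,Theta)),(Alpha,Zeta)).
Eta and Delta form a cherry on this tree, so they are sister taxa.

Delta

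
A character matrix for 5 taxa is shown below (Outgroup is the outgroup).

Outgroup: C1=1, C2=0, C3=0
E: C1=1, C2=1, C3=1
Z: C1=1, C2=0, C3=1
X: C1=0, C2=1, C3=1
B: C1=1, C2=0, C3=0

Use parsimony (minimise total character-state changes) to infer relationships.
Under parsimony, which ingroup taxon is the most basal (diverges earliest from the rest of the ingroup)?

B

Character polarity is set by the outgroup: the derived state is whichever differs from the outgroup's state, so for C1 the derived state is '0', and for the remaining characters it is '1'.
C1 (derived state '0') is unique to X (autapomorphy; uninformative for grouping).
C2 (derived state '1') is shared by E and X — a synapomorphy uniting that clade.
C3: derived state '1' in E, X, and Z only — synapomorphy for {E, X, Z}.
Most parsimonious ingroup topology: (((E,X),Z),B).
B is sister to the clade containing all other ingroup taxa, so it is the earliest-diverging (most basal) ingroup lineage.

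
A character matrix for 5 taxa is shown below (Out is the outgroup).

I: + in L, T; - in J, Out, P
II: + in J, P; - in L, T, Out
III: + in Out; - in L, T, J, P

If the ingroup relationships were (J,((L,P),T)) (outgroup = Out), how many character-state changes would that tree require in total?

Map each character onto (J,((L,P),T)) (rooted by Out) and count the minimum state changes it requires (Fitch parsimony):
I: 2; II: 2; III: 1.
Total tree length = 5.

5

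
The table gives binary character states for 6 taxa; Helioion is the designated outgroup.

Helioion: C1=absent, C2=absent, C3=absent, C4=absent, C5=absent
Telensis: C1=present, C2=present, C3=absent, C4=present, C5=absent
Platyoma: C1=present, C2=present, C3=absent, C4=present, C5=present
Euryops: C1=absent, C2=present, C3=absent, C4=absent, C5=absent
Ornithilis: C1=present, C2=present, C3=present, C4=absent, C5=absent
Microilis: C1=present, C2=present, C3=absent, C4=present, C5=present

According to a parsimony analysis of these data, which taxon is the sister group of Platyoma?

Microilis

The outgroup has state 'absent' for every character, so 'present' is the derived state throughout.
C1: derived state 'present' in Microilis, Ornithilis, Platyoma, and Telensis only — synapomorphy for {Microilis, Ornithilis, Platyoma, Telensis}.
All ingroup taxa share the derived state 'present' for C2; it defines the ingroup but does not resolve relationships within it.
C3: derived state 'present' in Ornithilis only — an autapomorphy, so it tells us nothing about relationships among taxa.
Only Microilis, Platyoma, and Telensis show the derived state 'present' for C4, supporting them as a clade.
Only Microilis and Platyoma show the derived state 'present' for C5, supporting them as a clade.
Most parsimonious ingroup topology: (((Telensis,(Platyoma,Microilis)),Ornithilis),Euryops).
Platyoma and Microilis form a cherry on this tree, so they are sister taxa.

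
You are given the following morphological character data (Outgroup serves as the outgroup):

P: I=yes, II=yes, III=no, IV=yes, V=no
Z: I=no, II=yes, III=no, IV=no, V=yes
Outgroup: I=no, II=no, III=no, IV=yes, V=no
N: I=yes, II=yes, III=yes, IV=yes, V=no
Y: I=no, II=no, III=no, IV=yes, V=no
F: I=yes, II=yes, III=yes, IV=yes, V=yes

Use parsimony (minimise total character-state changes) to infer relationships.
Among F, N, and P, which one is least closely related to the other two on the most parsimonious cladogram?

P

Character polarity is set by the outgroup: the derived state is whichever differs from the outgroup's state, so for IV the derived state is 'no', and for the remaining characters it is 'yes'.
Only F, N, and P show the derived state 'yes' for I, supporting them as a clade.
II (derived state 'yes') is shared by F, N, P, and Z — a synapomorphy uniting that clade.
Only F and N show the derived state 'yes' for III, supporting them as a clade.
IV (derived state 'no') is unique to Z (autapomorphy; uninformative for grouping).
V (state 'yes') occurs in F and Z but conflicts with the nesting implied by the other characters — most parsimoniously interpreted as homoplasy.
Most parsimonious ingroup topology: (((P,(F,N)),Z),Y).
F and N share a more recent common ancestor with each other than either does with P, so P is the least closely related of the three.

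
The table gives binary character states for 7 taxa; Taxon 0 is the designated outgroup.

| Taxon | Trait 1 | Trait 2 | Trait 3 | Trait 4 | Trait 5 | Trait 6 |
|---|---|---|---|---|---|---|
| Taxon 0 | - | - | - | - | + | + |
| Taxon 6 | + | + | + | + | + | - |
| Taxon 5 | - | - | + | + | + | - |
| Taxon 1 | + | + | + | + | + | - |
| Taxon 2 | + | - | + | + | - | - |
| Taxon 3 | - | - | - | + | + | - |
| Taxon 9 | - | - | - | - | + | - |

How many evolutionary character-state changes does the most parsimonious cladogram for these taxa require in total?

6

Character polarity is set by the outgroup: the derived state is whichever differs from the outgroup's state, so for Trait 5, Trait 6 the derived state is '-', and for the remaining characters it is '+'.
Trait 1 (derived state '+') is shared by Taxon 1, Taxon 2, and Taxon 6 — a synapomorphy uniting that clade.
Trait 2 (derived state '+') is shared by Taxon 1 and Taxon 6 — a synapomorphy uniting that clade.
Only Taxon 1, Taxon 2, Taxon 5, and Taxon 6 show the derived state '+' for Trait 3, supporting them as a clade.
Trait 4 (derived state '+') is shared by Taxon 1, Taxon 2, Taxon 3, Taxon 5, and Taxon 6 — a synapomorphy uniting that clade.
Trait 5 (derived state '-') is unique to Taxon 2 (autapomorphy; uninformative for grouping).
Trait 6 (derived state '-') is shared by all ingroup taxa — unites the whole ingroup.
Most parsimonious ingroup topology: (((((Taxon 6,Taxon 1),Taxon 2),Taxon 5),Taxon 3),Taxon 9).
Changes per character on this tree: Trait 1: 1; Trait 2: 1; Trait 3: 1; Trait 4: 1; Trait 5: 1; Trait 6: 1.
Total = 6.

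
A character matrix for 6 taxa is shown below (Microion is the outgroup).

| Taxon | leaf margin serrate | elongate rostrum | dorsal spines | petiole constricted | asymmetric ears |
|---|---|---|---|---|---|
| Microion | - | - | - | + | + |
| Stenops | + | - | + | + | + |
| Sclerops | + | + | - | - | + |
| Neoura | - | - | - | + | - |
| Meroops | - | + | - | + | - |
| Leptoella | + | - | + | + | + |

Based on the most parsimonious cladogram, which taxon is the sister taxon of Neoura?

Meroops

Character polarity is set by the outgroup: the derived state is whichever differs from the outgroup's state, so for petiole constricted, asymmetric ears the derived state is '-', and for the remaining characters it is '+'.
leaf margin serrate: derived state '+' in Leptoella, Sclerops, and Stenops only — synapomorphy for {Leptoella, Sclerops, Stenops}.
elongate rostrum (state '+') occurs in Meroops and Sclerops but conflicts with the nesting implied by the other characters — most parsimoniously interpreted as homoplasy.
dorsal spines: derived state '+' in Leptoella and Stenops only — synapomorphy for {Leptoella, Stenops}.
petiole constricted (derived state '-') is unique to Sclerops (autapomorphy; uninformative for grouping).
asymmetric ears (derived state '-') is shared by Meroops and Neoura — a synapomorphy uniting that clade.
Most parsimonious ingroup topology: (((Stenops,Leptoella),Sclerops),(Neoura,Meroops)).
Neoura and Meroops form a cherry on this tree, so they are sister taxa.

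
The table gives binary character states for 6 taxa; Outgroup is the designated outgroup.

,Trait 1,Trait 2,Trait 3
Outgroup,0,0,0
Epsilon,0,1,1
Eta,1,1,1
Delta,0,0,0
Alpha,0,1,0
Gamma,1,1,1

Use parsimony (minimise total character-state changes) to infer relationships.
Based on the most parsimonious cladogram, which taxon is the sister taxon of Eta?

The outgroup has state '0' for every character, so '1' is the derived state throughout.
Trait 1: derived state '1' in Eta and Gamma only — synapomorphy for {Eta, Gamma}.
Trait 2: derived state '1' in Alpha, Epsilon, Eta, and Gamma only — synapomorphy for {Alpha, Epsilon, Eta, Gamma}.
Only Epsilon, Eta, and Gamma show the derived state '1' for Trait 3, supporting them as a clade.
Most parsimonious ingroup topology: (((Epsilon,(Eta,Gamma)),Alpha),Delta).
Eta and Gamma form a cherry on this tree, so they are sister taxa.

Gamma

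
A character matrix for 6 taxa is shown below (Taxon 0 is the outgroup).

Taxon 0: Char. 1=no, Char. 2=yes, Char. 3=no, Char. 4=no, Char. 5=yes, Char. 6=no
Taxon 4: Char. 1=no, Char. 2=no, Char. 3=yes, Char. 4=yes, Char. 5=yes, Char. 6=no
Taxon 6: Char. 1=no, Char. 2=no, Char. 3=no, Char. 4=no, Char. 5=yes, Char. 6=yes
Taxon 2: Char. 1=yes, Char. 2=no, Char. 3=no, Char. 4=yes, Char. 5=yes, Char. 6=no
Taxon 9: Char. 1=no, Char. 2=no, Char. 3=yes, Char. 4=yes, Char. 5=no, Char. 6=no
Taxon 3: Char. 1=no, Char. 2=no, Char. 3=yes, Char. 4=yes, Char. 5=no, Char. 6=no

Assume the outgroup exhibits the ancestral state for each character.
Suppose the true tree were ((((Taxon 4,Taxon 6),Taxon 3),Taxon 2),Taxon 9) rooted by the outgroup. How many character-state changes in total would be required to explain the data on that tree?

Map each character onto ((((Taxon 4,Taxon 6),Taxon 3),Taxon 2),Taxon 9) (rooted by Taxon 0) and count the minimum state changes it requires (Fitch parsimony):
Char. 1: 1; Char. 2: 1; Char. 3: 3; Char. 4: 2; Char. 5: 2; Char. 6: 1.
Total tree length = 10.

10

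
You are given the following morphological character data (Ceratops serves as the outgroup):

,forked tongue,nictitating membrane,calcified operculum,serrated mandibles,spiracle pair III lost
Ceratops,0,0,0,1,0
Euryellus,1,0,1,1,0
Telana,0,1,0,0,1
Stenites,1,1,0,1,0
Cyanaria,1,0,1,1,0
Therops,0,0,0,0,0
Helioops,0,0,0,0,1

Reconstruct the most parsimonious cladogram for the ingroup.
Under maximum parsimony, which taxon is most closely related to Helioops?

Character polarity is set by the outgroup: the derived state is whichever differs from the outgroup's state, so for serrated mandibles the derived state is '0', and for the remaining characters it is '1'.
Only Cyanaria, Euryellus, and Stenites show the derived state '1' for forked tongue, supporting them as a clade.
nictitating membrane (state '1') occurs in Stenites and Telana but conflicts with the nesting implied by the other characters — most parsimoniously interpreted as homoplasy.
calcified operculum (derived state '1') is shared by Cyanaria and Euryellus — a synapomorphy uniting that clade.
Only Helioops, Telana, and Therops show the derived state '0' for serrated mandibles, supporting them as a clade.
Only Helioops and Telana show the derived state '1' for spiracle pair III lost, supporting them as a clade.
Most parsimonious ingroup topology: (((Euryellus,Cyanaria),Stenites),((Telana,Helioops),Therops)).
Helioops and Telana form a cherry on this tree, so they are sister taxa.

Telana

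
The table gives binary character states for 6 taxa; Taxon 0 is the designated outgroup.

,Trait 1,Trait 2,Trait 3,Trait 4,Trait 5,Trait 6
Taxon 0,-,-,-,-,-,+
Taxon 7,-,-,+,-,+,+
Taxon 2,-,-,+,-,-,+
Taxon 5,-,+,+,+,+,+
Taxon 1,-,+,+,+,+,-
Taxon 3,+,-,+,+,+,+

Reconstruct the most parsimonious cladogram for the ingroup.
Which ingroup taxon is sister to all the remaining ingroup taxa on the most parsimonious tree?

Character polarity is set by the outgroup: the derived state is whichever differs from the outgroup's state, so for Trait 6 the derived state is '-', and for the remaining characters it is '+'.
Trait 1: derived state '+' in Taxon 3 only — an autapomorphy, so it tells us nothing about relationships among taxa.
Trait 2: derived state '+' in Taxon 1 and Taxon 5 only — synapomorphy for {Taxon 1, Taxon 5}.
Trait 3 (derived state '+') is shared by all ingroup taxa — unites the whole ingroup.
Trait 4 (derived state '+') is shared by Taxon 1, Taxon 3, and Taxon 5 — a synapomorphy uniting that clade.
Only Taxon 1, Taxon 3, Taxon 5, and Taxon 7 show the derived state '+' for Trait 5, supporting them as a clade.
Trait 6: derived state '-' in Taxon 1 only — an autapomorphy, so it tells us nothing about relationships among taxa.
Most parsimonious ingroup topology: ((Taxon 7,((Taxon 5,Taxon 1),Taxon 3)),Taxon 2).
Taxon 2 is sister to the clade containing all other ingroup taxa, so it is the earliest-diverging (most basal) ingroup lineage.

Taxon 2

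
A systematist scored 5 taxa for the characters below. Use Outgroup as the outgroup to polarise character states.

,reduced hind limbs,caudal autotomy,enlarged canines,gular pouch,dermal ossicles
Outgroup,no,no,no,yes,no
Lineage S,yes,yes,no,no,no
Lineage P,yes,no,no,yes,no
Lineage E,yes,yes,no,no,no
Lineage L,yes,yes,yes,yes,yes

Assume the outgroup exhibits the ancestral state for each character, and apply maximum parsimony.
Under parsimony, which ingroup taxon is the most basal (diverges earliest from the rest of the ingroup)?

Character polarity is set by the outgroup: the derived state is whichever differs from the outgroup's state, so for gular pouch the derived state is 'no', and for the remaining characters it is 'yes'.
All ingroup taxa share the derived state 'yes' for reduced hind limbs; it defines the ingroup but does not resolve relationships within it.
Only Lineage E, Lineage L, and Lineage S show the derived state 'yes' for caudal autotomy, supporting them as a clade.
enlarged canines: derived state 'yes' in Lineage L only — an autapomorphy, so it tells us nothing about relationships among taxa.
gular pouch: derived state 'no' in Lineage E and Lineage S only — synapomorphy for {Lineage E, Lineage S}.
dermal ossicles: derived state 'yes' in Lineage L only — an autapomorphy, so it tells us nothing about relationships among taxa.
Most parsimonious ingroup topology: (((Lineage S,Lineage E),Lineage L),Lineage P).
Lineage P is sister to the clade containing all other ingroup taxa, so it is the earliest-diverging (most basal) ingroup lineage.

Lineage P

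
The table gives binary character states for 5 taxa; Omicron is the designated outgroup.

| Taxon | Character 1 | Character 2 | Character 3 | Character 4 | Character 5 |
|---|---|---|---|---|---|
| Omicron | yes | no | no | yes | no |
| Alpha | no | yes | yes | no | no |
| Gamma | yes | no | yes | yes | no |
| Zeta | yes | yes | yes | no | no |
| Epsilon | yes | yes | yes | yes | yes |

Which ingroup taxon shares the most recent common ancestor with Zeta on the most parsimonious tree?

Alpha

Character polarity is set by the outgroup: the derived state is whichever differs from the outgroup's state, so for Character 1, Character 4 the derived state is 'no', and for the remaining characters it is 'yes'.
Character 1: derived state 'no' in Alpha only — an autapomorphy, so it tells us nothing about relationships among taxa.
Character 2: derived state 'yes' in Alpha, Epsilon, and Zeta only — synapomorphy for {Alpha, Epsilon, Zeta}.
All ingroup taxa share the derived state 'yes' for Character 3; it defines the ingroup but does not resolve relationships within it.
Character 4 (derived state 'no') is shared by Alpha and Zeta — a synapomorphy uniting that clade.
Character 5 (derived state 'yes') is unique to Epsilon (autapomorphy; uninformative for grouping).
Most parsimonious ingroup topology: (((Alpha,Zeta),Epsilon),Gamma).
Zeta and Alpha form a cherry on this tree, so they are sister taxa.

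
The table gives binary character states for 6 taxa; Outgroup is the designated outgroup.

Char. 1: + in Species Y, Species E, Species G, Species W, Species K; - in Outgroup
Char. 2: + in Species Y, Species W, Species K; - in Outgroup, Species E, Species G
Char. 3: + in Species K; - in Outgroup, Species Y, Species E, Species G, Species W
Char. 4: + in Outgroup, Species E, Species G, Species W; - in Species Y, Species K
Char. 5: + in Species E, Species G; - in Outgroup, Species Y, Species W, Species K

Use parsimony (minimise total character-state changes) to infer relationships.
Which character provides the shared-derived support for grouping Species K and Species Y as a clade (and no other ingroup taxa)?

Char. 4

Character polarity is set by the outgroup: the derived state is whichever differs from the outgroup's state, so for Char. 4 the derived state is '-', and for the remaining characters it is '+'.
All ingroup taxa share the derived state '+' for Char. 1; it defines the ingroup but does not resolve relationships within it.
Only Species K, Species W, and Species Y show the derived state '+' for Char. 2, supporting them as a clade.
Char. 3 (derived state '+') is unique to Species K (autapomorphy; uninformative for grouping).
Char. 4: derived state '-' in Species K and Species Y only — synapomorphy for {Species K, Species Y}.
Char. 5 (derived state '+') is shared by Species E and Species G — a synapomorphy uniting that clade.
Most parsimonious ingroup topology: (((Species Y,Species K),Species W),(Species E,Species G)).
The clade {Species K, Species Y} is supported by Char. 4: its derived state '-' occurs in exactly those taxa and in no other taxon (including the outgroup).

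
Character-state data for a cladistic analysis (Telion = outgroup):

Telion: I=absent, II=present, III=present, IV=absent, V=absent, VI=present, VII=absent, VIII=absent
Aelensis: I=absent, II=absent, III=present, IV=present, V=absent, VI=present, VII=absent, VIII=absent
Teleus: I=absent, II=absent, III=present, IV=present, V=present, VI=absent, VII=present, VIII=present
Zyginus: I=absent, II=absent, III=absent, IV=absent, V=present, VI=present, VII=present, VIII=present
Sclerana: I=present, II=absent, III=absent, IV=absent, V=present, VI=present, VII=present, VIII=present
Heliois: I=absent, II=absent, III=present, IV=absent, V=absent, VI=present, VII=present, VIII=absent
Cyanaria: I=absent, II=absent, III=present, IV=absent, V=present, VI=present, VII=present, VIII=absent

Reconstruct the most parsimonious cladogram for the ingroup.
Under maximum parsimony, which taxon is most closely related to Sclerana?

Zyginus

Character polarity is set by the outgroup: the derived state is whichever differs from the outgroup's state, so for II, III, VI the derived state is 'absent', and for the remaining characters it is 'present'.
I: derived state 'present' in Sclerana only — an autapomorphy, so it tells us nothing about relationships among taxa.
II (derived state 'absent') is shared by all ingroup taxa — unites the whole ingroup.
III: derived state 'absent' in Sclerana and Zyginus only — synapomorphy for {Sclerana, Zyginus}.
IV (state 'present') occurs in Aelensis and Teleus but conflicts with the nesting implied by the other characters — most parsimoniously interpreted as homoplasy.
Only Cyanaria, Sclerana, Teleus, and Zyginus show the derived state 'present' for V, supporting them as a clade.
VI (derived state 'absent') is unique to Teleus (autapomorphy; uninformative for grouping).
VII (derived state 'present') is shared by Cyanaria, Heliois, Sclerana, Teleus, and Zyginus — a synapomorphy uniting that clade.
Only Sclerana, Teleus, and Zyginus show the derived state 'present' for VIII, supporting them as a clade.
Most parsimonious ingroup topology: (Aelensis,(((Teleus,(Zyginus,Sclerana)),Cyanaria),Heliois)).
Sclerana and Zyginus form a cherry on this tree, so they are sister taxa.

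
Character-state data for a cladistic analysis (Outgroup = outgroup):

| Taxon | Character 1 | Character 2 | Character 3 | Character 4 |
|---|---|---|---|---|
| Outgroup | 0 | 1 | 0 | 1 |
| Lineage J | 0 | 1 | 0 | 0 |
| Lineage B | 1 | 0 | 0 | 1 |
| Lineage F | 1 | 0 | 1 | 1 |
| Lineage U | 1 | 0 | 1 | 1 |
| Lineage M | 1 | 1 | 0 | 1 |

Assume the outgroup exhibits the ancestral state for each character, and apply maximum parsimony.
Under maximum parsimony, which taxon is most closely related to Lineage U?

Lineage F

Character polarity is set by the outgroup: the derived state is whichever differs from the outgroup's state, so for Character 2, Character 4 the derived state is '0', and for the remaining characters it is '1'.
Character 1: derived state '1' in Lineage B, Lineage F, Lineage M, and Lineage U only — synapomorphy for {Lineage B, Lineage F, Lineage M, Lineage U}.
Character 2: derived state '0' in Lineage B, Lineage F, and Lineage U only — synapomorphy for {Lineage B, Lineage F, Lineage U}.
Character 3: derived state '1' in Lineage F and Lineage U only — synapomorphy for {Lineage F, Lineage U}.
Character 4: derived state '0' in Lineage J only — an autapomorphy, so it tells us nothing about relationships among taxa.
Most parsimonious ingroup topology: ((Lineage M,(Lineage B,(Lineage U,Lineage F))),Lineage J).
Lineage U and Lineage F form a cherry on this tree, so they are sister taxa.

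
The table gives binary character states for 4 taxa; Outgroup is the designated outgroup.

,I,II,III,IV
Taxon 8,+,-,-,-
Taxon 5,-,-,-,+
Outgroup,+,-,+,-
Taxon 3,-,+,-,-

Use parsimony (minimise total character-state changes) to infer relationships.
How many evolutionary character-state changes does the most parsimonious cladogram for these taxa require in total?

Character polarity is set by the outgroup: the derived state is whichever differs from the outgroup's state, so for I, III the derived state is '-', and for the remaining characters it is '+'.
I (derived state '-') is shared by Taxon 3 and Taxon 5 — a synapomorphy uniting that clade.
II (derived state '+') is unique to Taxon 3 (autapomorphy; uninformative for grouping).
III (derived state '-') is shared by all ingroup taxa — unites the whole ingroup.
IV: derived state '+' in Taxon 5 only — an autapomorphy, so it tells us nothing about relationships among taxa.
Most parsimonious ingroup topology: ((Taxon 5,Taxon 3),Taxon 8).
Changes per character on this tree: I: 1; II: 1; III: 1; IV: 1.
Total = 4.

4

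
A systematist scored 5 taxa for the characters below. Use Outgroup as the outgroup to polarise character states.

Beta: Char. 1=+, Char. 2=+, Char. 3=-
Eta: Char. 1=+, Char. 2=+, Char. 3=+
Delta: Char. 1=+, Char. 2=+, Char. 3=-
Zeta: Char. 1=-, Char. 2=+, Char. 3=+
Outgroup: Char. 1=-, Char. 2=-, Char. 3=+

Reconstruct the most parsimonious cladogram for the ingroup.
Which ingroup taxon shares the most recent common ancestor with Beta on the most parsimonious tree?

Character polarity is set by the outgroup: the derived state is whichever differs from the outgroup's state, so for Char. 3 the derived state is '-', and for the remaining characters it is '+'.
Only Beta, Delta, and Eta show the derived state '+' for Char. 1, supporting them as a clade.
Char. 2 (derived state '+') is shared by all ingroup taxa — unites the whole ingroup.
Only Beta and Delta show the derived state '-' for Char. 3, supporting them as a clade.
Most parsimonious ingroup topology: (((Delta,Beta),Eta),Zeta).
Beta and Delta form a cherry on this tree, so they are sister taxa.

Delta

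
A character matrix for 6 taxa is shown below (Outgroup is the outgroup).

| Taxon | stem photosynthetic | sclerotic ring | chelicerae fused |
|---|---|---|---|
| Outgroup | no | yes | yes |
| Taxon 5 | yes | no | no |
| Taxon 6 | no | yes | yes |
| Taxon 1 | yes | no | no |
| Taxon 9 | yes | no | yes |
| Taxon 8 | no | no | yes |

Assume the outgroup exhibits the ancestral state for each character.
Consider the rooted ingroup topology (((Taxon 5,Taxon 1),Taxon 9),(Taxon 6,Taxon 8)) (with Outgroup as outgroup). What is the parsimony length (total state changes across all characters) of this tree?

4

Map each character onto (((Taxon 5,Taxon 1),Taxon 9),(Taxon 6,Taxon 8)) (rooted by Outgroup) and count the minimum state changes it requires (Fitch parsimony):
stem photosynthetic: 1; sclerotic ring: 2; chelicerae fused: 1.
Total tree length = 4.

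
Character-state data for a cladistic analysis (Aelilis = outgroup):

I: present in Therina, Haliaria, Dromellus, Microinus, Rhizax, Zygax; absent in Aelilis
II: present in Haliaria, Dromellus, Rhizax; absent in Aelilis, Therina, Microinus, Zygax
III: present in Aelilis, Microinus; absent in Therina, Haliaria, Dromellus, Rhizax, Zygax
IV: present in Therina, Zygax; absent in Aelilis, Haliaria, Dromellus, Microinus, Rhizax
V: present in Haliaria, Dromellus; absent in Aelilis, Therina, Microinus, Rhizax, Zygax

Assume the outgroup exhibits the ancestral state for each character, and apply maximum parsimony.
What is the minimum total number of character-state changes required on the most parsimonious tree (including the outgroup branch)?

5

Character polarity is set by the outgroup: the derived state is whichever differs from the outgroup's state, so for III the derived state is 'absent', and for the remaining characters it is 'present'.
I (derived state 'present') is shared by all ingroup taxa — unites the whole ingroup.
Only Dromellus, Haliaria, and Rhizax show the derived state 'present' for II, supporting them as a clade.
III (derived state 'absent') is shared by Dromellus, Haliaria, Rhizax, Therina, and Zygax — a synapomorphy uniting that clade.
IV: derived state 'present' in Therina and Zygax only — synapomorphy for {Therina, Zygax}.
V: derived state 'present' in Dromellus and Haliaria only — synapomorphy for {Dromellus, Haliaria}.
Most parsimonious ingroup topology: (((Therina,Zygax),((Haliaria,Dromellus),Rhizax)),Microinus).
Changes per character on this tree: I: 1; II: 1; III: 1; IV: 1; V: 1.
Total = 5.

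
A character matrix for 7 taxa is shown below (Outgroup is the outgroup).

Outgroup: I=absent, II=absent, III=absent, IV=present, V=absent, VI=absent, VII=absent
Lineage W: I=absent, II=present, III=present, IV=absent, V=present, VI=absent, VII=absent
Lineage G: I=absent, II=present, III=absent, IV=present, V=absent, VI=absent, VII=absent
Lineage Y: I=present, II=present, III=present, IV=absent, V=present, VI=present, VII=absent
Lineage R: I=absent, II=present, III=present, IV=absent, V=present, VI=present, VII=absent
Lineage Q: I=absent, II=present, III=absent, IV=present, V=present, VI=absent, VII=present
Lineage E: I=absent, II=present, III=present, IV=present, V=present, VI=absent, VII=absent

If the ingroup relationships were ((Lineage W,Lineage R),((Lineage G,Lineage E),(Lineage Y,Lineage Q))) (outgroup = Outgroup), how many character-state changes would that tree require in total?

Map each character onto ((Lineage W,Lineage R),((Lineage G,Lineage E),(Lineage Y,Lineage Q))) (rooted by Outgroup) and count the minimum state changes it requires (Fitch parsimony):
I: 1; II: 1; III: 3; IV: 2; V: 2; VI: 2; VII: 1.
Total tree length = 12.

12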